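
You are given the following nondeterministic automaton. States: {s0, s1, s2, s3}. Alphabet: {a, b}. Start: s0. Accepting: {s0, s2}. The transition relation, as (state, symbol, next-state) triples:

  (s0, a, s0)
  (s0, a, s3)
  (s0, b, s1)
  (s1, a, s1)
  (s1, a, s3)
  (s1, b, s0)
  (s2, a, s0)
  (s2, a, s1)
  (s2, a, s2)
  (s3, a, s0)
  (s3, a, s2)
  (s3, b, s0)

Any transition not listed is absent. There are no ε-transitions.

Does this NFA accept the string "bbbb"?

Start in {s0}.
Read 'b': {s0} → {s1}.
Read 'b': {s1} → {s0}.
Read 'b': {s0} → {s1}.
Read 'b': {s1} → {s0}.
The final set {s0} contains the accepting state s0.

Yes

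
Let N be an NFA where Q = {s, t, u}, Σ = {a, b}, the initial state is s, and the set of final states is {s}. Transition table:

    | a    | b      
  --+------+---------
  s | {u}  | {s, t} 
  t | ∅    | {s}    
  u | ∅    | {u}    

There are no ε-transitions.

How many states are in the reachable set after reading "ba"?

Start in {s}.
Read 'b': s→{s, t}; now {s, t}.
Read 'a': s→{u}, t→∅; now {u}.
That set has 1 state.

1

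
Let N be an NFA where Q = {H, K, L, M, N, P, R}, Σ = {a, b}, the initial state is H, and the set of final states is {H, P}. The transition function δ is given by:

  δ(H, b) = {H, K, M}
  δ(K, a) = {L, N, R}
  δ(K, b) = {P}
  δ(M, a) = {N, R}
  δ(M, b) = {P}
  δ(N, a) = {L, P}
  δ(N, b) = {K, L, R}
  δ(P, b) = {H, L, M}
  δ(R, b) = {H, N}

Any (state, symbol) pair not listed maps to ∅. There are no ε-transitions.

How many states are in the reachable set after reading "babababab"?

Start in {H}.
Read 'b': H→{H, K, M}; now {H, K, M}.
Read 'a': H→∅, K→{L, N, R}, M→{N, R}; now {L, N, R}.
Read 'b': L→∅, N→{K, L, R}, R→{H, N}; now {H, K, L, N, R}.
Read 'a': H→∅, K→{L, N, R}, L→∅, N→{L, P}, R→∅; now {L, N, P, R}.
Read 'b': L→∅, N→{K, L, R}, P→{H, L, M}, R→{H, N}; now {H, K, L, M, N, R}.
Read 'a': H→∅, K→{L, N, R}, L→∅, M→{N, R}, N→{L, P}, R→∅; now {L, N, P, R}.
Read 'b': L→∅, N→{K, L, R}, P→{H, L, M}, R→{H, N}; now {H, K, L, M, N, R}.
Read 'a': H→∅, K→{L, N, R}, L→∅, M→{N, R}, N→{L, P}, R→∅; now {L, N, P, R}.
Read 'b': L→∅, N→{K, L, R}, P→{H, L, M}, R→{H, N}; now {H, K, L, M, N, R}.
That set has 6 states.

6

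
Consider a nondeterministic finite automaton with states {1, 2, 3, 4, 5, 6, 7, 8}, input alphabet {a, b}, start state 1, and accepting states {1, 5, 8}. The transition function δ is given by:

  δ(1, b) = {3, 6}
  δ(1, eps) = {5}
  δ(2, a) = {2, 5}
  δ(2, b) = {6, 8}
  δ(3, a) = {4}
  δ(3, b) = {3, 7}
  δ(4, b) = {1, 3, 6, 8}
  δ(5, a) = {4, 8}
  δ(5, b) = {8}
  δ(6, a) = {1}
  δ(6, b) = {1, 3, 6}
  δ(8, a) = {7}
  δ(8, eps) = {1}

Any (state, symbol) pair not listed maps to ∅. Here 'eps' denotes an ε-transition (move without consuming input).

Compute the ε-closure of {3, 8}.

Begin with {3, 8}.
ε-move 8 → 1; add 1.
ε-move 1 → 5; add 5.

{1, 3, 5, 8}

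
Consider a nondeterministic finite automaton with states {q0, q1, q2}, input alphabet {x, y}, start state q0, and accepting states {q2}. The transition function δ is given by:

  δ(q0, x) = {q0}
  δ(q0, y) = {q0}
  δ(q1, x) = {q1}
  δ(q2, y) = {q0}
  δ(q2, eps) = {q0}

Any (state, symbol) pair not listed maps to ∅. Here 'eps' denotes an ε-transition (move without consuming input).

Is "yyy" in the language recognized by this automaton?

Start in {q0}.
Read 'y': {q0} → {q0}.
Read 'y': {q0} → {q0}.
Read 'y': {q0} → {q0}.
The final set {q0} contains no accepting state.

No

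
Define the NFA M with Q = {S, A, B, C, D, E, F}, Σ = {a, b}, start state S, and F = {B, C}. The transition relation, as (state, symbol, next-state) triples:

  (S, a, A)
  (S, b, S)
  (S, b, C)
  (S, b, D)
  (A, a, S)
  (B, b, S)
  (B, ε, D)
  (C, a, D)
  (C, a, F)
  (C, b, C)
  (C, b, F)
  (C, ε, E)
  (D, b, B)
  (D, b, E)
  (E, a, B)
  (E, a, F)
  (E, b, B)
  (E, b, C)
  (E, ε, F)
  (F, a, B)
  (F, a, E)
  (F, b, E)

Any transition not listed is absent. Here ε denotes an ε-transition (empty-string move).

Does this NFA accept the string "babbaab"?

Start in {S}.
Read 'b': {S} → {S, C, D, E, F}.
Read 'a': {S, C, D, E, F} → {A, B, D, E, F}.
Read 'b': {A, B, D, E, F} → {S, B, C, D, E, F}.
Read 'b': {S, B, C, D, E, F} → {S, B, C, D, E, F}.
Read 'a': {S, B, C, D, E, F} → {A, B, D, E, F}.
Read 'a': {A, B, D, E, F} → {S, B, D, E, F}.
Read 'b': {S, B, D, E, F} → {S, B, C, D, E, F}.
The final set {S, B, C, D, E, F} contains the accepting states B, C.

Yes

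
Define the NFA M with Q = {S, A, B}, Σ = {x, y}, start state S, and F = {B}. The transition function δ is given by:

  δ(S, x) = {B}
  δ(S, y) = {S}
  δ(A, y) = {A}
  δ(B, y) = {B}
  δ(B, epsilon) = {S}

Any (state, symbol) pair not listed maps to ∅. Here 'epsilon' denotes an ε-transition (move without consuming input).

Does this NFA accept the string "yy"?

No

Start in {S}.
Read 'y': S→{S}; now {S}.
Read 'y': S→{S}; now {S}.
The final set {S} contains no accepting state.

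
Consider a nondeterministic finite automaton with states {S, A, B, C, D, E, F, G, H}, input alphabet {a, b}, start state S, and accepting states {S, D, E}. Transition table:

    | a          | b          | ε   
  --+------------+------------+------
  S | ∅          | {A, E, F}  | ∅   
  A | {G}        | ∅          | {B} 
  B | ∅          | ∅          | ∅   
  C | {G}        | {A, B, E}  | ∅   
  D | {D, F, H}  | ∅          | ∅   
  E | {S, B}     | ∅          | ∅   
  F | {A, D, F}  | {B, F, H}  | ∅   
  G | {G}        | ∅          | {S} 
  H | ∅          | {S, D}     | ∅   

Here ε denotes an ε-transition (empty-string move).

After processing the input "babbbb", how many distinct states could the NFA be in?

7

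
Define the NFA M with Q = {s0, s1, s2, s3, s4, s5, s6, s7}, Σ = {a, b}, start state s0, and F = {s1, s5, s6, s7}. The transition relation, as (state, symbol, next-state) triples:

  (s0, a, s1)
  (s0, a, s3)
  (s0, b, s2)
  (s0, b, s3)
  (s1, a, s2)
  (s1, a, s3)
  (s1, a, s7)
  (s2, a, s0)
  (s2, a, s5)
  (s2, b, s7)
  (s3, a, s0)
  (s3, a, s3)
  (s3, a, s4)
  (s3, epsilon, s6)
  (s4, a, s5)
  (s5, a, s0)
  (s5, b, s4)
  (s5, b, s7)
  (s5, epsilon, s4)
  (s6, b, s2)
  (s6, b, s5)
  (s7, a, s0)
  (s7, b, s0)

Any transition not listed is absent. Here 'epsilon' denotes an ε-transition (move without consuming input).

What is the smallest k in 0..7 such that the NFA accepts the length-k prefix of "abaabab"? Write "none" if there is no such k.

1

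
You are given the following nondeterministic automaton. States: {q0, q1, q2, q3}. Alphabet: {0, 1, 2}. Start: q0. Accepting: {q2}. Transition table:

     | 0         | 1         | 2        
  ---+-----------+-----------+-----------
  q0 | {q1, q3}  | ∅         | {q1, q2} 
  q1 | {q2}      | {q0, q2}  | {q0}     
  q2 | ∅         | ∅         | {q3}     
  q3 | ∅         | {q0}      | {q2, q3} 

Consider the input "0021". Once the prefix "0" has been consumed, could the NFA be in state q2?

No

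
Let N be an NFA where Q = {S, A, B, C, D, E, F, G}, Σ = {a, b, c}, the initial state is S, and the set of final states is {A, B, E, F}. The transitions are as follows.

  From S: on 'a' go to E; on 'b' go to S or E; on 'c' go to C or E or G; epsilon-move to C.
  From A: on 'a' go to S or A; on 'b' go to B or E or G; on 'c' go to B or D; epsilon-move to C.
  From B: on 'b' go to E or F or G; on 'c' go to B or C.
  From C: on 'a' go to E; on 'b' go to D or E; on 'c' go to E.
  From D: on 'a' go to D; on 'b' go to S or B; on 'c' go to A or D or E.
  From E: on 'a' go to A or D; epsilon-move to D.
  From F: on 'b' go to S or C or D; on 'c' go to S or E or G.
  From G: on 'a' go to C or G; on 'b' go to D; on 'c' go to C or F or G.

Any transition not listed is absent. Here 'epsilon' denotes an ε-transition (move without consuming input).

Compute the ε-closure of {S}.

Begin with {S}.
ε-move S → C; add C.

{S, C}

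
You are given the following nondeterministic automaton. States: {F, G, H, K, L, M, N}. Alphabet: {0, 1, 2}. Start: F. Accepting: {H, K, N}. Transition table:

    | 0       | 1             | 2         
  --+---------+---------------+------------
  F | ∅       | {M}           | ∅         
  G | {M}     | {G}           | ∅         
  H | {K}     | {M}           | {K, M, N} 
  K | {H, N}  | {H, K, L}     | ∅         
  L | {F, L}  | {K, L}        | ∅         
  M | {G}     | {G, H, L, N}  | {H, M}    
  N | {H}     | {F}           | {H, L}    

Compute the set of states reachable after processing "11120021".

{F, G, H, K, L, M, N}

Start in {F}.
Read '1': {F} → {M}.
Read '1': {M} → {G, H, L, N}.
Read '1': {G, H, L, N} → {F, G, K, L, M}.
Read '2': {F, G, K, L, M} → {H, M}.
Read '0': {H, M} → {G, K}.
Read '0': {G, K} → {H, M, N}.
Read '2': {H, M, N} → {H, K, L, M, N}.
Read '1': {H, K, L, M, N} → {F, G, H, K, L, M, N}.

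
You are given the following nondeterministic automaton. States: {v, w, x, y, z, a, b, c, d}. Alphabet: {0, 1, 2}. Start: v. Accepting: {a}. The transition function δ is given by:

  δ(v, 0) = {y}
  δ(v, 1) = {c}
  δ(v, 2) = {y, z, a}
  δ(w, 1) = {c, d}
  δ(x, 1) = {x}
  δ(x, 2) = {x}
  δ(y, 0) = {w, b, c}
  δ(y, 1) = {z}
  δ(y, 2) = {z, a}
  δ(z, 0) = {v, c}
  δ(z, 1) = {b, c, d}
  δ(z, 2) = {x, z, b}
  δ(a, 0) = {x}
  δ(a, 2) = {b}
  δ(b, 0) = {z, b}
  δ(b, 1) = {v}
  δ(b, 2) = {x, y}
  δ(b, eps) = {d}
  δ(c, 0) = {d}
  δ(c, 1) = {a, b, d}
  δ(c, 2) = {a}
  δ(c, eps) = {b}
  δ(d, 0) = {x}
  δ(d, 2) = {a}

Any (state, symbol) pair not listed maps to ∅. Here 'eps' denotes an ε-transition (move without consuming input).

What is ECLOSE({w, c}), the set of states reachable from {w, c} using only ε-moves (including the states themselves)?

{w, b, c, d}

Begin with {w, c}.
ε-move c → b; add b.
ε-move b → d; add d.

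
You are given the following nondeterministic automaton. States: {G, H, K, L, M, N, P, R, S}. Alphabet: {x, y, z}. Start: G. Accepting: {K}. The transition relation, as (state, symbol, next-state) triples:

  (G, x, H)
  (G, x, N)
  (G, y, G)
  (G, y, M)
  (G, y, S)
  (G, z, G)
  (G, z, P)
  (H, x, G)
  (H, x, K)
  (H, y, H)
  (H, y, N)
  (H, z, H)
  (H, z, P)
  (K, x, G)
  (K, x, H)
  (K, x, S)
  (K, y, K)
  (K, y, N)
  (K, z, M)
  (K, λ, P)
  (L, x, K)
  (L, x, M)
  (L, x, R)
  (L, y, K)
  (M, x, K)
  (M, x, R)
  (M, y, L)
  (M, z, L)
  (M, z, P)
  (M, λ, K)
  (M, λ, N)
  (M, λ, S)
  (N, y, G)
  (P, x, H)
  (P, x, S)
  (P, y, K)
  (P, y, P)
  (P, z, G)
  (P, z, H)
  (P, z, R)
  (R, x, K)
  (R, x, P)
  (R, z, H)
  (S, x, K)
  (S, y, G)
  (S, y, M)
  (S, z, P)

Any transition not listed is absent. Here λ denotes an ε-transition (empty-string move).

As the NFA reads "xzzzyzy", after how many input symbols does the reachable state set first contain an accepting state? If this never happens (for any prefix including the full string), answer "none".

5

Start in {G}.
Read 'x': G→{H, N}; now {H, N}.
Read 'z': H→{H, P}, N→∅; now {H, P}.
Read 'z': H→{H, P}, P→{G, H, R}; now {G, H, P, R}.
Read 'z': G→{G, P}, H→{H, P}, P→{G, H, R}, R→{H}; now {G, H, P, R}.
Read 'y': G→{G, M, S}, H→{H, N}, P→{K, P}, R→∅; now {G, H, K, M, N, P, S}.
None of the earlier sets intersect F, but {G, H, K, M, N, P, S} does.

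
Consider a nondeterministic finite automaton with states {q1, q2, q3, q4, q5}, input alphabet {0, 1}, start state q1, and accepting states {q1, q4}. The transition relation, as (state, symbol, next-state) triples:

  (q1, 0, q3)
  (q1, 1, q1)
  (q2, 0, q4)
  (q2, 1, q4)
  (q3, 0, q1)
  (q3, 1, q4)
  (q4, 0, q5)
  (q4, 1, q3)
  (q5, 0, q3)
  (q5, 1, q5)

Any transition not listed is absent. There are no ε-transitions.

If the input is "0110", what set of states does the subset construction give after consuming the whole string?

{q1}

Start in {q1}.
Read '0': {q1} → {q3}.
Read '1': {q3} → {q4}.
Read '1': {q4} → {q3}.
Read '0': {q3} → {q1}.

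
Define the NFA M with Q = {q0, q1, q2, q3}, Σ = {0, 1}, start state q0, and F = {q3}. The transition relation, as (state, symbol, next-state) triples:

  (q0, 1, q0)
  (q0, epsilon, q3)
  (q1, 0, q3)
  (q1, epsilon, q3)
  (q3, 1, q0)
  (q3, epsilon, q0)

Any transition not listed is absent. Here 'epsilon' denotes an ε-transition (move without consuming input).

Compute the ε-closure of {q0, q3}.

{q0, q3}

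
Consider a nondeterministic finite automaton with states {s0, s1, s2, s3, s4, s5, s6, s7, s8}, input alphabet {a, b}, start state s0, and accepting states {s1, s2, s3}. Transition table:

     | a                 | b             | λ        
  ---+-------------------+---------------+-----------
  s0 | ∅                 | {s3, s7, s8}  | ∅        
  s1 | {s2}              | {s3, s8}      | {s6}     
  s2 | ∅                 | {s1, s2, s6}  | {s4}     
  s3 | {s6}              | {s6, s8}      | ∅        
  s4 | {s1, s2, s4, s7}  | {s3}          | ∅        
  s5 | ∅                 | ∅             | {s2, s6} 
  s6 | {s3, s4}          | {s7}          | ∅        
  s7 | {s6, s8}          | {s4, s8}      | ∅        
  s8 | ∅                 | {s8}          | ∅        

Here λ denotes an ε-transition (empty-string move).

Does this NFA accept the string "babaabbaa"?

Start in {s0}.
Read 'b': s0→{s3, s7, s8}; now {s3, s7, s8}.
Read 'a': s3→{s6}, s7→{s6, s8}, s8→∅; now {s6, s8}.
Read 'b': s6→{s7}, s8→{s8}; now {s7, s8}.
Read 'a': s7→{s6, s8}, s8→∅; now {s6, s8}.
Read 'a': s6→{s3, s4}, s8→∅; now {s3, s4}.
Read 'b': s3→{s6, s8}, s4→{s3}; now {s3, s6, s8}.
Read 'b': s3→{s6, s8}, s6→{s7}, s8→{s8}; now {s6, s7, s8}.
Read 'a': s6→{s3, s4}, s7→{s6, s8}, s8→∅; now {s3, s4, s6, s8}.
Read 'a': s3→{s6}, s4→{s1, s2, s4, s7}, s6→{s3, s4}, s8→∅; now {s1, s2, s3, s4, s6, s7}.
The final set {s1, s2, s3, s4, s6, s7} contains the accepting states s1, s2, s3.

Yes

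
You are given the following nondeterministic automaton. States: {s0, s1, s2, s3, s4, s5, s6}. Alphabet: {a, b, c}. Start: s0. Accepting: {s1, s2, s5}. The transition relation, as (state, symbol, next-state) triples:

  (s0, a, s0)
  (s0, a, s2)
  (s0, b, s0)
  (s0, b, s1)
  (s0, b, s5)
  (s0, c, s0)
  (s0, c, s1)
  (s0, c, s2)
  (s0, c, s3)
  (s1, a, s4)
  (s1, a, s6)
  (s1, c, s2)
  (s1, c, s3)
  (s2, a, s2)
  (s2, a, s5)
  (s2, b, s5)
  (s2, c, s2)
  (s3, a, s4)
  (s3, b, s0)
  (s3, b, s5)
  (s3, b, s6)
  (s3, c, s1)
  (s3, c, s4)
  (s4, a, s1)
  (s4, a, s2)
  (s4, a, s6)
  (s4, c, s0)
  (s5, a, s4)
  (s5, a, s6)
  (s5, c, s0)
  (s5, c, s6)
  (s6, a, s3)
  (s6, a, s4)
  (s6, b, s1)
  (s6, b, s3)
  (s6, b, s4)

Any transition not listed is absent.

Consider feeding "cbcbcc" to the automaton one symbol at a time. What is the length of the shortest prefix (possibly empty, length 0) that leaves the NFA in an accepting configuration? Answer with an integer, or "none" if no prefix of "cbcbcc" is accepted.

1

Start in {s0}.
Read 'c': {s0} → {s0, s1, s2, s3}.
None of the earlier sets intersect F, but {s0, s1, s2, s3} does.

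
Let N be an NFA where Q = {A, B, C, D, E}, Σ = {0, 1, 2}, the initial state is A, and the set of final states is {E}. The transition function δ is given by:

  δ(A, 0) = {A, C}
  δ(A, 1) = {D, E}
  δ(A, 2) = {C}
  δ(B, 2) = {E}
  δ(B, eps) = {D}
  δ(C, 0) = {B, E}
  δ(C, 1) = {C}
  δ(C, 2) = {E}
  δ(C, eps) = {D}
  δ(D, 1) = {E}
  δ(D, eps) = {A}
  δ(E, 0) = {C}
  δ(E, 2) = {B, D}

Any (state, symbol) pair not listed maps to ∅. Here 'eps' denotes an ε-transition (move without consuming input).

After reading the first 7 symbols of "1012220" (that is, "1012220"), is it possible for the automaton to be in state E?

Start in {A}.
Read '1': A→{D, E}; union {D, E}; ε-closure = {A, D, E}.
Read '0': A→{A, C}, D→∅, E→{C}; union {A, C}; ε-closure = {A, C, D}.
Read '1': A→{D, E}, C→{C}, D→{E}; union {C, D, E}; ε-closure = {A, C, D, E}.
Read '2': A→{C}, C→{E}, D→∅, E→{B, D}; union {B, C, D, E}; ε-closure = {A, B, C, D, E}.
Read '2': A→{C}, B→{E}, C→{E}, D→∅, E→{B, D}; union {B, C, D, E}; ε-closure = {A, B, C, D, E}.
Read '2': A→{C}, B→{E}, C→{E}, D→∅, E→{B, D}; union {B, C, D, E}; ε-closure = {A, B, C, D, E}.
Read '0': A→{A, C}, B→∅, C→{B, E}, D→∅, E→{C}; union {A, B, C, E}; ε-closure = {A, B, C, D, E}.
State E is in {A, B, C, D, E}.

Yes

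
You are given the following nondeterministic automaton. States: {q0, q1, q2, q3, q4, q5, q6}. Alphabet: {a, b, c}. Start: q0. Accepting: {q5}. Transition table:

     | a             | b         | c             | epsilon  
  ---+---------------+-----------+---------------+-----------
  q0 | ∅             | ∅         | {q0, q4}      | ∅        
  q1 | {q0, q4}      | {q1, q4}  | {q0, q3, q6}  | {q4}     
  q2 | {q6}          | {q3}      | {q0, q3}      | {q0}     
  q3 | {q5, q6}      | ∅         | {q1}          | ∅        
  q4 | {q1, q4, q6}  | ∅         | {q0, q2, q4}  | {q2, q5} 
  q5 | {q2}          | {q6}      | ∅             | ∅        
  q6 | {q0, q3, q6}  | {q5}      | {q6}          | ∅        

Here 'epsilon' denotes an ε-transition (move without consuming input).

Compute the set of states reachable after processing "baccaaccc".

Start in {q0}.
Read 'b': q0→∅; now ∅.
The set is empty and remains empty for the remaining 8 symbols.

∅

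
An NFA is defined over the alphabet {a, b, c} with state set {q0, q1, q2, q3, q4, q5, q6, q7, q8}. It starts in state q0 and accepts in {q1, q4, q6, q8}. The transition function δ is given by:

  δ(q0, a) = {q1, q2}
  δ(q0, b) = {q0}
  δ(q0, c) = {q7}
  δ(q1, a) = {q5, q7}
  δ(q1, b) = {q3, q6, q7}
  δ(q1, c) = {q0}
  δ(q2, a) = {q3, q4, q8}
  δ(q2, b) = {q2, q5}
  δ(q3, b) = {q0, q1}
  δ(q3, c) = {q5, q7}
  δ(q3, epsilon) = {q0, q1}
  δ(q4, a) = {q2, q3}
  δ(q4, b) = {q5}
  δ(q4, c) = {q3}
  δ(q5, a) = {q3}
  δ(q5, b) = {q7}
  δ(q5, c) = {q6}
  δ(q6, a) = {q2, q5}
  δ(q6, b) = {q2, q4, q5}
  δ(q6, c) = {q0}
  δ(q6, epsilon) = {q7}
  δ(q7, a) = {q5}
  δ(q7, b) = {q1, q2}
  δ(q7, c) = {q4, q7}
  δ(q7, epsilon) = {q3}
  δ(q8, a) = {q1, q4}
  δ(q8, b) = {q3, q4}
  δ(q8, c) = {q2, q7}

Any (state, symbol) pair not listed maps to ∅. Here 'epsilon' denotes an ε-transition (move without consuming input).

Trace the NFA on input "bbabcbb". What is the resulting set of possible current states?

Start in {q0}.
Read 'b': {q0} → {q0}.
Read 'b': {q0} → {q0}.
Read 'a': {q0} → {q1, q2}.
Read 'b': {q1, q2} → {q0, q1, q2, q3, q5, q6, q7}.
Read 'c': {q0, q1, q2, q3, q5, q6, q7} → {q0, q1, q3, q4, q5, q6, q7}.
Read 'b': {q0, q1, q3, q4, q5, q6, q7} → {q0, q1, q2, q3, q4, q5, q6, q7}.
Read 'b': {q0, q1, q2, q3, q4, q5, q6, q7} → {q0, q1, q2, q3, q4, q5, q6, q7}.

{q0, q1, q2, q3, q4, q5, q6, q7}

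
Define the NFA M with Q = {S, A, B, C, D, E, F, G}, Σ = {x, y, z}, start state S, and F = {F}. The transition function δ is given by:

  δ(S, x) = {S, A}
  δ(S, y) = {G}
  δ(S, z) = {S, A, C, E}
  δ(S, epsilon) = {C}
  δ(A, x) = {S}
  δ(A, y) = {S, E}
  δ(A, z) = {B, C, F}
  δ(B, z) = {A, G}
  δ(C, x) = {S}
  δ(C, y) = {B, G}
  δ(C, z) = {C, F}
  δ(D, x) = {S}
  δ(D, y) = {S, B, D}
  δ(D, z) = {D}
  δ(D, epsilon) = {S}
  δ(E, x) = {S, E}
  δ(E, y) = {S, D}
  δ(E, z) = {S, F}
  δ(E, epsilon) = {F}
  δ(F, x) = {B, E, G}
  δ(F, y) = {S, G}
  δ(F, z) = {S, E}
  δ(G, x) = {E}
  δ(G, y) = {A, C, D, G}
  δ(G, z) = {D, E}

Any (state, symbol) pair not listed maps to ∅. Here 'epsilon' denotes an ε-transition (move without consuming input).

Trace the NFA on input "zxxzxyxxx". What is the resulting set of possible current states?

Start: ε-closure({S}) = {S, C}.
Read 'z': S→{S, A, C, E}, C→{C, F}; now {S, A, C, E, F}.
Read 'x': S→{S, A}, A→{S}, C→{S}, E→{S, E}, F→{B, E, G}; union {S, A, B, E, G}; ε-closure = {S, A, B, C, E, F, G}.
Read 'x': S→{S, A}, A→{S}, B→∅, C→{S}, E→{S, E}, F→{B, E, G}, G→{E}; union {S, A, B, E, G}; ε-closure = {S, A, B, C, E, F, G}.
Read 'z': S→{S, A, C, E}, A→{B, C, F}, B→{A, G}, C→{C, F}, E→{S, F}, F→{S, E}, G→{D, E}; now {S, A, B, C, D, E, F, G}.
Read 'x': S→{S, A}, A→{S}, B→∅, C→{S}, D→{S}, E→{S, E}, F→{B, E, G}, G→{E}; union {S, A, B, E, G}; ε-closure = {S, A, B, C, E, F, G}.
Read 'y': S→{G}, A→{S, E}, B→∅, C→{B, G}, E→{S, D}, F→{S, G}, G→{A, C, D, G}; union {S, A, B, C, D, E, G}; ε-closure = {S, A, B, C, D, E, F, G}.
Read 'x': S→{S, A}, A→{S}, B→∅, C→{S}, D→{S}, E→{S, E}, F→{B, E, G}, G→{E}; union {S, A, B, E, G}; ε-closure = {S, A, B, C, E, F, G}.
Read 'x': S→{S, A}, A→{S}, B→∅, C→{S}, E→{S, E}, F→{B, E, G}, G→{E}; union {S, A, B, E, G}; ε-closure = {S, A, B, C, E, F, G}.
Read 'x': S→{S, A}, A→{S}, B→∅, C→{S}, E→{S, E}, F→{B, E, G}, G→{E}; union {S, A, B, E, G}; ε-closure = {S, A, B, C, E, F, G}.

{S, A, B, C, E, F, G}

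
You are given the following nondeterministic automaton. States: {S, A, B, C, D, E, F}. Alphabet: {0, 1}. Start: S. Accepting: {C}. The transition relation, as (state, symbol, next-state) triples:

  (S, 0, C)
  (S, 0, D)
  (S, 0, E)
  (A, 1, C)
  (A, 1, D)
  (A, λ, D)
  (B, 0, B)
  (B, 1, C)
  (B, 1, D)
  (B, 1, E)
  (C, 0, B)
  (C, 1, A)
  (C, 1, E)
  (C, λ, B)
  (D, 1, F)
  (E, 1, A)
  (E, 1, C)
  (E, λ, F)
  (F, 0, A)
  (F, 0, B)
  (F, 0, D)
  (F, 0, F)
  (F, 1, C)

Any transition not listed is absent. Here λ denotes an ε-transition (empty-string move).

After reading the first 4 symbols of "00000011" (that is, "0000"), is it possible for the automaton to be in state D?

Yes

Start in {S}.
Read '0': {S} → {B, C, D, E, F}.
Read '0': {B, C, D, E, F} → {A, B, D, F}.
Read '0': {A, B, D, F} → {A, B, D, F}.
Read '0': {A, B, D, F} → {A, B, D, F}.
State D is in {A, B, D, F}.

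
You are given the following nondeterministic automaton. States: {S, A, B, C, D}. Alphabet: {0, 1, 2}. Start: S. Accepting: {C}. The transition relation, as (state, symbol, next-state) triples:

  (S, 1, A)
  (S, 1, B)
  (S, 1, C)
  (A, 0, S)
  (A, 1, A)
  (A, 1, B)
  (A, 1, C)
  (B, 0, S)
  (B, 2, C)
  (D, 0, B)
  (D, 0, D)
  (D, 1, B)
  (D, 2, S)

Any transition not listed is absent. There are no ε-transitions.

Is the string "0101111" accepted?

No

Start in {S}.
Read '0': S→∅; now ∅.
The set is empty and remains empty for the remaining 6 symbols.
The final set ∅ contains no accepting state.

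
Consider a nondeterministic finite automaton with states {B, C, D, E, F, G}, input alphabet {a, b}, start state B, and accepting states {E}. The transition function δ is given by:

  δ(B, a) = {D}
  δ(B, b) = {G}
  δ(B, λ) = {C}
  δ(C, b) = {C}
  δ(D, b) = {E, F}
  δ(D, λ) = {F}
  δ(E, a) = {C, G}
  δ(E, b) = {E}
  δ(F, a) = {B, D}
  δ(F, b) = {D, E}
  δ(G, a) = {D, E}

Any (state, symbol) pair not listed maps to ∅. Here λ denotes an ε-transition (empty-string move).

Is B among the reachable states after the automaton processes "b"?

Start: ε-closure({B}) = {B, C}.
Read 'b': B→{G}, C→{C}; now {C, G}.
State B is not in {C, G}.

No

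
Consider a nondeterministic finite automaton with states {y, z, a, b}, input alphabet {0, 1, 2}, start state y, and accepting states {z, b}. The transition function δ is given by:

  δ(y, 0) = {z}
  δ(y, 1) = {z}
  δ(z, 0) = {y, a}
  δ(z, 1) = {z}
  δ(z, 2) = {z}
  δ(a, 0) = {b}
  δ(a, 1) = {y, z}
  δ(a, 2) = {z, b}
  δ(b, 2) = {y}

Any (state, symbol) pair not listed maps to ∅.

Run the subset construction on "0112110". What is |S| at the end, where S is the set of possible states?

Start in {y}.
Read '0': y→{z}; now {z}.
Read '1': z→{z}; now {z}.
Read '1': z→{z}; now {z}.
Read '2': z→{z}; now {z}.
Read '1': z→{z}; now {z}.
Read '1': z→{z}; now {z}.
Read '0': z→{y, a}; now {y, a}.
That set has 2 states.

2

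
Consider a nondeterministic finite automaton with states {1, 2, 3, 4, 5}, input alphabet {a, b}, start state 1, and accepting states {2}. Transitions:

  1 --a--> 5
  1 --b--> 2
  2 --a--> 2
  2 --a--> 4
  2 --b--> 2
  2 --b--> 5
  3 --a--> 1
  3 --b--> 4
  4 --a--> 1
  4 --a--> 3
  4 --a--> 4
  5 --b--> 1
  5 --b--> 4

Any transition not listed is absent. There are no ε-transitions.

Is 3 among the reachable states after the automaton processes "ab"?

No

Start in {1}.
Read 'a': 1→{5}; now {5}.
Read 'b': 5→{1, 4}; now {1, 4}.
State 3 is not in {1, 4}.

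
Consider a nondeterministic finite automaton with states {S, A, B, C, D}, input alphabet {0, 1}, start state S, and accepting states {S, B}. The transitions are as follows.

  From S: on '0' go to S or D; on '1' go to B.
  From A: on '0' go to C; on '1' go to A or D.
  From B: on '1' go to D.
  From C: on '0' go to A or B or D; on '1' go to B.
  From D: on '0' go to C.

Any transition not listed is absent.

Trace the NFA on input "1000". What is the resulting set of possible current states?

Start in {S}.
Read '1': S→{B}; now {B}.
Read '0': B→∅; now ∅.
The set is empty and remains empty for the remaining 2 symbols.

∅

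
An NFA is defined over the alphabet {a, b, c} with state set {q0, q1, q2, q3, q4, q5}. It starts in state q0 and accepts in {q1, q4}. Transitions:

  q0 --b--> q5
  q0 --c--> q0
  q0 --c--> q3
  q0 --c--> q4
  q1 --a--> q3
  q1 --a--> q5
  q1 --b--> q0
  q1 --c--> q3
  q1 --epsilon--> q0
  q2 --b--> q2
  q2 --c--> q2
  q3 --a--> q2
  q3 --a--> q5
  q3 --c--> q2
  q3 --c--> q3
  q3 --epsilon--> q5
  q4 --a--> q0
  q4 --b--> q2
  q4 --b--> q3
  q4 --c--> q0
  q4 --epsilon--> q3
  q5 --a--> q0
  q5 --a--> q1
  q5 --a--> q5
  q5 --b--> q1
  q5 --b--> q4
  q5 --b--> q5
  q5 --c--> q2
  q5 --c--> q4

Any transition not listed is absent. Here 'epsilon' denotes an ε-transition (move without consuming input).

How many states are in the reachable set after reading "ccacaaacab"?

6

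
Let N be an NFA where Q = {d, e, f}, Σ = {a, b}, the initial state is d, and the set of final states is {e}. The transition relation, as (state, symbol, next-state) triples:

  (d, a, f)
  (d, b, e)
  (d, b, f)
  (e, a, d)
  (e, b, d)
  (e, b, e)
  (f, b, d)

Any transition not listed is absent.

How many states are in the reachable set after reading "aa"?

0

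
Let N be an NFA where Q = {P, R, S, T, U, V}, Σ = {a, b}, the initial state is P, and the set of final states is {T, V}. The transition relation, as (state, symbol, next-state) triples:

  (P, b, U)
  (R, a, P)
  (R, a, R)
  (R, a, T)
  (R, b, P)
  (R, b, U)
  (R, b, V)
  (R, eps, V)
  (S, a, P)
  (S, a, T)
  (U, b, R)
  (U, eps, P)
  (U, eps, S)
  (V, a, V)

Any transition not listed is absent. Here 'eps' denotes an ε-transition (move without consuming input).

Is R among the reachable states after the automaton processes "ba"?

No

Start in {P}.
Read 'b': P→{U}; union {U}; ε-closure = {P, S, U}.
Read 'a': P→∅, S→{P, T}, U→∅; now {P, T}.
State R is not in {P, T}.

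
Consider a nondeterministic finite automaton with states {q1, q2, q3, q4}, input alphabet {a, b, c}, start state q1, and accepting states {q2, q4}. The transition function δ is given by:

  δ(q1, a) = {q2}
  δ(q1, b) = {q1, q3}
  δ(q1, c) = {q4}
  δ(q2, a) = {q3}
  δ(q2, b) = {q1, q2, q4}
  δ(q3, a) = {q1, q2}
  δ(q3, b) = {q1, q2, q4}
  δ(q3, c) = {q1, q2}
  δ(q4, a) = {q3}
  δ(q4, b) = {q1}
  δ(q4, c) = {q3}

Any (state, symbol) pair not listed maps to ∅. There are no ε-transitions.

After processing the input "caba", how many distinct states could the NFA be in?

2

Start in {q1}.
Read 'c': q1→{q4}; now {q4}.
Read 'a': q4→{q3}; now {q3}.
Read 'b': q3→{q1, q2, q4}; now {q1, q2, q4}.
Read 'a': q1→{q2}, q2→{q3}, q4→{q3}; now {q2, q3}.
That set has 2 states.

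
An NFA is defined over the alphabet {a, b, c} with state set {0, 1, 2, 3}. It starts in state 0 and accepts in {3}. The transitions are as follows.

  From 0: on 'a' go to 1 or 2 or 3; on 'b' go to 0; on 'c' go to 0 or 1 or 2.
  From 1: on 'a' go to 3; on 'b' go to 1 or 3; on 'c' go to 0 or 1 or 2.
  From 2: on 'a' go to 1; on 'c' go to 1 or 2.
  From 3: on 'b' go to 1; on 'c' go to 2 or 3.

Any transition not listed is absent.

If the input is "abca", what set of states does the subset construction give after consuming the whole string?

Start in {0}.
Read 'a': {0} → {1, 2, 3}.
Read 'b': {1, 2, 3} → {1, 3}.
Read 'c': {1, 3} → {0, 1, 2, 3}.
Read 'a': {0, 1, 2, 3} → {1, 2, 3}.

{1, 2, 3}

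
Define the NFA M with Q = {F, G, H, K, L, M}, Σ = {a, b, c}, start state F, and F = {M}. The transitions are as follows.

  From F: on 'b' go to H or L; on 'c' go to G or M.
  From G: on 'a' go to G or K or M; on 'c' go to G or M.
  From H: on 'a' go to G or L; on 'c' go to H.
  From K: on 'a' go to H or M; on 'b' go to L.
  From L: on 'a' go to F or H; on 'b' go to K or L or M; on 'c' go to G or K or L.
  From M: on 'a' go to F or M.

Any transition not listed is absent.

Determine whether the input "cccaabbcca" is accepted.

Start in {F}.
Read 'c': F→{G, M}; now {G, M}.
Read 'c': G→{G, M}, M→∅; now {G, M}.
Read 'c': G→{G, M}, M→∅; now {G, M}.
Read 'a': G→{G, K, M}, M→{F, M}; now {F, G, K, M}.
Read 'a': F→∅, G→{G, K, M}, K→{H, M}, M→{F, M}; now {F, G, H, K, M}.
Read 'b': F→{H, L}, G→∅, H→∅, K→{L}, M→∅; now {H, L}.
Read 'b': H→∅, L→{K, L, M}; now {K, L, M}.
Read 'c': K→∅, L→{G, K, L}, M→∅; now {G, K, L}.
Read 'c': G→{G, M}, K→∅, L→{G, K, L}; now {G, K, L, M}.
Read 'a': G→{G, K, M}, K→{H, M}, L→{F, H}, M→{F, M}; now {F, G, H, K, M}.
The final set {F, G, H, K, M} contains the accepting state M.

Yes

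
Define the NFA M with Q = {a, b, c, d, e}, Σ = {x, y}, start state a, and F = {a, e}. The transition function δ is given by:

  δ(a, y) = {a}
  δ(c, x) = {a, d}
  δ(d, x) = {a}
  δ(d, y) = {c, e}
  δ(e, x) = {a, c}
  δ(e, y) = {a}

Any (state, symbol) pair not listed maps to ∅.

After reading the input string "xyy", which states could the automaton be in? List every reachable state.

∅

Start in {a}.
Read 'x': a→∅; now ∅.
The set is empty and remains empty for the remaining 2 symbols.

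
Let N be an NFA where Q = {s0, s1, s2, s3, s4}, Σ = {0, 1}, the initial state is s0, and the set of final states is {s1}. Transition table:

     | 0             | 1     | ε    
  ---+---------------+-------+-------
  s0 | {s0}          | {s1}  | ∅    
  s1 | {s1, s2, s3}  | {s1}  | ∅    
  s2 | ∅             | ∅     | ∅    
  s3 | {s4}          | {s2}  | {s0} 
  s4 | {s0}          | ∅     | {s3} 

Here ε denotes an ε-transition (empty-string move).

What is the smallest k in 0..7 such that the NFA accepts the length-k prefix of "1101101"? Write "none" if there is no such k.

Start in {s0}.
Read '1': {s0} → {s1}.
None of the earlier sets intersect F, but {s1} does.

1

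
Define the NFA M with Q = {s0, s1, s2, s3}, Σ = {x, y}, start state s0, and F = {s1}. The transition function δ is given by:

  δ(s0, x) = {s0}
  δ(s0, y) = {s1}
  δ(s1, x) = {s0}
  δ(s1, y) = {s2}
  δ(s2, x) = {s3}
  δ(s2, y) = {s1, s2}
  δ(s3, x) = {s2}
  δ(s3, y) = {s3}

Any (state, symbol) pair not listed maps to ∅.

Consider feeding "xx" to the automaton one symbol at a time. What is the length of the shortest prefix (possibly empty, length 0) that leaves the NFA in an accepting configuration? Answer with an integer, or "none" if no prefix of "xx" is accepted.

none

Start in {s0}.
Read 'x': s0→{s0}; now {s0}.
Read 'x': s0→{s0}; now {s0}.
No reachable set along the way intersects F.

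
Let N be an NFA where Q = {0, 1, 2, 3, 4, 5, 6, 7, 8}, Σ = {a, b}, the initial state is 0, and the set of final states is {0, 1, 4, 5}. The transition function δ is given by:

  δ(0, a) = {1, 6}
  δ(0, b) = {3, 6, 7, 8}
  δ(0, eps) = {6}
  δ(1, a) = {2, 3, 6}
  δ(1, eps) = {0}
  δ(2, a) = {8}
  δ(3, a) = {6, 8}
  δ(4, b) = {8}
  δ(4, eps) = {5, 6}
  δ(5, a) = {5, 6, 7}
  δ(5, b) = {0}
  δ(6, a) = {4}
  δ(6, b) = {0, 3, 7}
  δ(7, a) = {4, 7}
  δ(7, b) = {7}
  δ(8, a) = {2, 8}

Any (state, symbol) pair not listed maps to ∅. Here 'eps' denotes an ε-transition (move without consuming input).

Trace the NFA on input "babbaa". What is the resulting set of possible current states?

{0, 1, 2, 3, 4, 5, 6, 7, 8}

Start: ε-closure({0}) = {0, 6}.
Read 'b': 0→{3, 6, 7, 8}, 6→{0, 3, 7}; now {0, 3, 6, 7, 8}.
Read 'a': 0→{1, 6}, 3→{6, 8}, 6→{4}, 7→{4, 7}, 8→{2, 8}; union {1, 2, 4, 6, 7, 8}; ε-closure = {0, 1, 2, 4, 5, 6, 7, 8}.
Read 'b': 0→{3, 6, 7, 8}, 1→∅, 2→∅, 4→{8}, 5→{0}, 6→{0, 3, 7}, 7→{7}, 8→∅; now {0, 3, 6, 7, 8}.
Read 'b': 0→{3, 6, 7, 8}, 3→∅, 6→{0, 3, 7}, 7→{7}, 8→∅; now {0, 3, 6, 7, 8}.
Read 'a': 0→{1, 6}, 3→{6, 8}, 6→{4}, 7→{4, 7}, 8→{2, 8}; union {1, 2, 4, 6, 7, 8}; ε-closure = {0, 1, 2, 4, 5, 6, 7, 8}.
Read 'a': 0→{1, 6}, 1→{2, 3, 6}, 2→{8}, 4→∅, 5→{5, 6, 7}, 6→{4}, 7→{4, 7}, 8→{2, 8}; union {1, 2, 3, 4, 5, 6, 7, 8}; ε-closure = {0, 1, 2, 3, 4, 5, 6, 7, 8}.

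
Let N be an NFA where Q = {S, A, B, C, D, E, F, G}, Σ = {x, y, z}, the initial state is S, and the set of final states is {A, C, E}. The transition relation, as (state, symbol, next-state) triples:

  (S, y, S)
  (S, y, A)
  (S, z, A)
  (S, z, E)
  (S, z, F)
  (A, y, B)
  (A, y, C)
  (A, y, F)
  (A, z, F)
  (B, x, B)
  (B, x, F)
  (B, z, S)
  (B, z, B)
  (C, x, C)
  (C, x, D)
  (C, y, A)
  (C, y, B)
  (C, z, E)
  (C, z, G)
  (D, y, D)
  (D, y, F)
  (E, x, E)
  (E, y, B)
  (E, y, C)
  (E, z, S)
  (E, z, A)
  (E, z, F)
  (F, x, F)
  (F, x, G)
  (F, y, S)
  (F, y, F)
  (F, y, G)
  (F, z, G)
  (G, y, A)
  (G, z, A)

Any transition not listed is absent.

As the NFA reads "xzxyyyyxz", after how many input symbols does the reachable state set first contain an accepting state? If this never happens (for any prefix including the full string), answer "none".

Start in {S}.
Read 'x': S→∅; now ∅.
The set is empty and remains empty for the remaining 8 symbols.
No reachable set along the way intersects F.

none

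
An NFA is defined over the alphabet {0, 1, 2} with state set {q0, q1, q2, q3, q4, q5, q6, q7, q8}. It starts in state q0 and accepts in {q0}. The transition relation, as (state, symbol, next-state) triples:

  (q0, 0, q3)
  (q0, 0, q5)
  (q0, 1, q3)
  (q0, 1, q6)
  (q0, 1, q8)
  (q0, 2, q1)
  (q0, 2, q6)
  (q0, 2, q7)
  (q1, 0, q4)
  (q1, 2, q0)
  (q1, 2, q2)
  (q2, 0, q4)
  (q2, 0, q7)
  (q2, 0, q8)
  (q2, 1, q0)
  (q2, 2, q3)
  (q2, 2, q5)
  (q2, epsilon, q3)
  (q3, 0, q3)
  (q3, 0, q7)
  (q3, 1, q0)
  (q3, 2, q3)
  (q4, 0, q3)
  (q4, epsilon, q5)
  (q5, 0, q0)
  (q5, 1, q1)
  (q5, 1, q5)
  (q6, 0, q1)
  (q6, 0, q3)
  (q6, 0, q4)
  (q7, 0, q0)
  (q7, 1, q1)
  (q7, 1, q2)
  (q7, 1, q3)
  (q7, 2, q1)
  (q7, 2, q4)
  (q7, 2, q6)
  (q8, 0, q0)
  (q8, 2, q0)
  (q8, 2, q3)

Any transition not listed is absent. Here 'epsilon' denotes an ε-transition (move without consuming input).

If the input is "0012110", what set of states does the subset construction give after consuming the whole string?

Start in {q0}.
Read '0': q0→{q3, q5}; now {q3, q5}.
Read '0': q3→{q3, q7}, q5→{q0}; now {q0, q3, q7}.
Read '1': q0→{q3, q6, q8}, q3→{q0}, q7→{q1, q2, q3}; now {q0, q1, q2, q3, q6, q8}.
Read '2': q0→{q1, q6, q7}, q1→{q0, q2}, q2→{q3, q5}, q3→{q3}, q6→∅, q8→{q0, q3}; now {q0, q1, q2, q3, q5, q6, q7}.
Read '1': q0→{q3, q6, q8}, q1→∅, q2→{q0}, q3→{q0}, q5→{q1, q5}, q6→∅, q7→{q1, q2, q3}; now {q0, q1, q2, q3, q5, q6, q8}.
Read '1': q0→{q3, q6, q8}, q1→∅, q2→{q0}, q3→{q0}, q5→{q1, q5}, q6→∅, q8→∅; now {q0, q1, q3, q5, q6, q8}.
Read '0': q0→{q3, q5}, q1→{q4}, q3→{q3, q7}, q5→{q0}, q6→{q1, q3, q4}, q8→{q0}; now {q0, q1, q3, q4, q5, q7}.

{q0, q1, q3, q4, q5, q7}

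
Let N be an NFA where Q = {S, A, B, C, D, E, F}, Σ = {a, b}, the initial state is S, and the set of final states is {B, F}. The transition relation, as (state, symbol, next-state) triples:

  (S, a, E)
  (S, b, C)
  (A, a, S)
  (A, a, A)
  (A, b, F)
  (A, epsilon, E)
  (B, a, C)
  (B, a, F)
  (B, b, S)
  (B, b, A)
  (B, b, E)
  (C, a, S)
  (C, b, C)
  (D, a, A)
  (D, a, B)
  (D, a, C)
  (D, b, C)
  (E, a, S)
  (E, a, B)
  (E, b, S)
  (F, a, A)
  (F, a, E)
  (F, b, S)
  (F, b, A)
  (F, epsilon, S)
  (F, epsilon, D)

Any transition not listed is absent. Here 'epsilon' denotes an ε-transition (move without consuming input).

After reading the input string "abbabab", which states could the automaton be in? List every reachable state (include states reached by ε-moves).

{C}

Start in {S}.
Read 'a': S→{E}; now {E}.
Read 'b': E→{S}; now {S}.
Read 'b': S→{C}; now {C}.
Read 'a': C→{S}; now {S}.
Read 'b': S→{C}; now {C}.
Read 'a': C→{S}; now {S}.
Read 'b': S→{C}; now {C}.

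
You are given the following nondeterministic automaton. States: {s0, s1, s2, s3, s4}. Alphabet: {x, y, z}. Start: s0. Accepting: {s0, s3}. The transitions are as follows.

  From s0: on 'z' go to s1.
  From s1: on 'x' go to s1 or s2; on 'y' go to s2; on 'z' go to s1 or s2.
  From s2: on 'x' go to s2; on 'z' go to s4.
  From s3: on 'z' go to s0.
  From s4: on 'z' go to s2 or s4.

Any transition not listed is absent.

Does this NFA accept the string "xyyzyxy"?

Start in {s0}.
Read 'x': {s0} → ∅.
The set is empty and remains empty for the remaining 6 symbols.
The final set ∅ contains no accepting state.

No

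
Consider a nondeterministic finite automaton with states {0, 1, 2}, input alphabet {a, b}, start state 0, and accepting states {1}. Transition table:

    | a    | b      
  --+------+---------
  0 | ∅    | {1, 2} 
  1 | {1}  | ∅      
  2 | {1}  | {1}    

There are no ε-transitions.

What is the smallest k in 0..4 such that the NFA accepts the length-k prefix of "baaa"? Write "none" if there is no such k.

Start in {0}.
Read 'b': 0→{1, 2}; now {1, 2}.
None of the earlier sets intersect F, but {1, 2} does.

1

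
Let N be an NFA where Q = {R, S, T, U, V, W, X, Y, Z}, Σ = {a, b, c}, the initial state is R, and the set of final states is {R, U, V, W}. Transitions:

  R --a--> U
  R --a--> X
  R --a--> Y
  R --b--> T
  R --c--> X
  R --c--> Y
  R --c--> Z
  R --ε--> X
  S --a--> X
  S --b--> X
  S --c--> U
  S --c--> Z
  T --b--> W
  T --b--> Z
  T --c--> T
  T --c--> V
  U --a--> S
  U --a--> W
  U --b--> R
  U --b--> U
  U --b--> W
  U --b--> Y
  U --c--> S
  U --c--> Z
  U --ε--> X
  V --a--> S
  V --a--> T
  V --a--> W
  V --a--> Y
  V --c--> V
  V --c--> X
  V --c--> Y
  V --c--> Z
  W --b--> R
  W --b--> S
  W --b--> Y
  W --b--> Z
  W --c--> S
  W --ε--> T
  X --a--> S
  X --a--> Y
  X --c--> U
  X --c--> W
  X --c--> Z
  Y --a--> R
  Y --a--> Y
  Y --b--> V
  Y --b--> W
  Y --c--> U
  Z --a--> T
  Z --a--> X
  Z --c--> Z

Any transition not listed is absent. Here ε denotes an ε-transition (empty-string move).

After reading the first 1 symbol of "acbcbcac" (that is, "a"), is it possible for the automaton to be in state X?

Yes

Start: ε-closure({R}) = {R, X}.
Read 'a': {R, X} → {S, U, X, Y}.
State X is in {S, U, X, Y}.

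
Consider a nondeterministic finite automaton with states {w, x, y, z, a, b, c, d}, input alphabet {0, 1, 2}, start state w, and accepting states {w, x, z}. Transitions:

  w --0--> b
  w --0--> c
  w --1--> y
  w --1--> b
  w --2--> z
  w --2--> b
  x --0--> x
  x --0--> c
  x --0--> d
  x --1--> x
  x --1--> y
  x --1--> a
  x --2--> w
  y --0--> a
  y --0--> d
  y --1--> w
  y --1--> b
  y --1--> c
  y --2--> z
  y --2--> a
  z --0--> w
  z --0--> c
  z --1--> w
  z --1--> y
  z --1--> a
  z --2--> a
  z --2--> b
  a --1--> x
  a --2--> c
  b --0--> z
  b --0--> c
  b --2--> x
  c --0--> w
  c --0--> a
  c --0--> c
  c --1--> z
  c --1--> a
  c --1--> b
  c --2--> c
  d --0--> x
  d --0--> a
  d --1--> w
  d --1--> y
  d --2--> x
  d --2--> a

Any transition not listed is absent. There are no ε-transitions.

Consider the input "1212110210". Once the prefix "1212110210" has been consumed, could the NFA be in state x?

Start in {w}.
Read '1': w→{y, b}; now {y, b}.
Read '2': y→{z, a}, b→{x}; now {x, z, a}.
Read '1': x→{x, y, a}, z→{w, y, a}, a→{x}; now {w, x, y, a}.
Read '2': w→{z, b}, x→{w}, y→{z, a}, a→{c}; now {w, z, a, b, c}.
Read '1': w→{y, b}, z→{w, y, a}, a→{x}, b→∅, c→{z, a, b}; now {w, x, y, z, a, b}.
Read '1': w→{y, b}, x→{x, y, a}, y→{w, b, c}, z→{w, y, a}, a→{x}, b→∅; now {w, x, y, a, b, c}.
Read '0': w→{b, c}, x→{x, c, d}, y→{a, d}, a→∅, b→{z, c}, c→{w, a, c}; now {w, x, z, a, b, c, d}.
Read '2': w→{z, b}, x→{w}, z→{a, b}, a→{c}, b→{x}, c→{c}, d→{x, a}; now {w, x, z, a, b, c}.
Read '1': w→{y, b}, x→{x, y, a}, z→{w, y, a}, a→{x}, b→∅, c→{z, a, b}; now {w, x, y, z, a, b}.
Read '0': w→{b, c}, x→{x, c, d}, y→{a, d}, z→{w, c}, a→∅, b→{z, c}; now {w, x, z, a, b, c, d}.
State x is in {w, x, z, a, b, c, d}.

Yes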